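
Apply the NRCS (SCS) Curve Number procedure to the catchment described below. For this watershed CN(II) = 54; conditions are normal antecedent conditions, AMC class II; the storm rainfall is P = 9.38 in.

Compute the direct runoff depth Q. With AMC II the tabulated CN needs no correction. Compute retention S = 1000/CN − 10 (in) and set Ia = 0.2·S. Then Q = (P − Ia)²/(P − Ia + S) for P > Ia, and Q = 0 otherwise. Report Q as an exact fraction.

Q = 107391769/29515050 in ≈ 3.639 in

AMC II — tabulated CN = 54 applies directly.
Max retention: S = 1000/54 − 10 = 230/27 in (≈ 8.519 in)
Initial abstraction Ia = S/5 = (230/27)/5 = 46/27 ≈ 1.704 in
Excess rainfall: 9.380 − 1.704 = 7.676 in; P > Ia so Q > 0
Q = (10363/1350)²/((10363/1350) + 230/27) = (107391769/1822500)/(21863/1350) = 107391769/29515050 in ≈ 3.639 in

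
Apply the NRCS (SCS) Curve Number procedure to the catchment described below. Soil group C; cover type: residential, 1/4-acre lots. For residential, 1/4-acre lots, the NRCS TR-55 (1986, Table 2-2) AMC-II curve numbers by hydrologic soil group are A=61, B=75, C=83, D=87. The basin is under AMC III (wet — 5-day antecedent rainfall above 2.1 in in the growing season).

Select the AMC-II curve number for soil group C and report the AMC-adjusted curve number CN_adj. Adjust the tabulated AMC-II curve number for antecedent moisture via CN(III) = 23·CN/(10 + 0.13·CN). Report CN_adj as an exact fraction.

NRCS table: residential, 1/4-acre lots, soil group C → CN(II) = 83
CN(III) from CN(II)=83: (23·83)/(10 + 0.13·83) = 190900/2079 ≈ 91.823

CN_adj = 190900/2079 ≈ 91.823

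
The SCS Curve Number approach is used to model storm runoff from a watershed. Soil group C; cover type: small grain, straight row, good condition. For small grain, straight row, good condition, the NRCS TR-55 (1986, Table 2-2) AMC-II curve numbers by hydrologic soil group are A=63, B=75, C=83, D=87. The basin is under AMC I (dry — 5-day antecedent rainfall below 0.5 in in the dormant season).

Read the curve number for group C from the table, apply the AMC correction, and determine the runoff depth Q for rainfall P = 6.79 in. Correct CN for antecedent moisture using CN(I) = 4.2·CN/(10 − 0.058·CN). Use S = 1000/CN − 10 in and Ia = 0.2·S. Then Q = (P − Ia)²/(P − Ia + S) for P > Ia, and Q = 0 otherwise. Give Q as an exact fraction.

Q = 1027176169009/324807527100 in ≈ 3.162 in

NRCS table: small grain, straight row, good condition, soil group C → CN(II) = 83
Dry (AMC I): CN(I) = 4.2·83/(10 − 0.058·83) = (1743/5)/(2593/500) = 174300/2593 ≈ 67.219
Max retention: S = 1000/(174300/2593) − 10 = 8500/1743 in (≈ 4.877 in)
Ia = 0.2S: 0.2·4.877 = 0.975 in (exactly 1700/1743)
Excess rainfall: 6.790 − 0.975 = 5.815 in; P > Ia so Q > 0
Q: (1013497/174300)² ÷ (1863497/174300) = 1027176169009/324807527100 in (≈ 3.162 in)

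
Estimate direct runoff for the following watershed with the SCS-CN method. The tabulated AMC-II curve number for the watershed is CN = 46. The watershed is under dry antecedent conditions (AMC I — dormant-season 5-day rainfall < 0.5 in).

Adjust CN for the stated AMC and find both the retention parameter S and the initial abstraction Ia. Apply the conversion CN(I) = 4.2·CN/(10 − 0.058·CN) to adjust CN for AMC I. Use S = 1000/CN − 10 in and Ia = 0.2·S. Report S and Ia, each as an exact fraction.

S = 4500/161 in ≈ 27.950 in; Ia = 900/161 in ≈ 5.590 in

CN(I) from CN(II)=46: (4.2·46)/(10 − 0.058·46) = 16100/611 ≈ 26.350
Max retention: S = 1000/(16100/611) − 10 = 4500/161 in (≈ 27.950 in)
Ia = 0.2S: 0.2·27.950 = 5.590 in (exactly 900/161)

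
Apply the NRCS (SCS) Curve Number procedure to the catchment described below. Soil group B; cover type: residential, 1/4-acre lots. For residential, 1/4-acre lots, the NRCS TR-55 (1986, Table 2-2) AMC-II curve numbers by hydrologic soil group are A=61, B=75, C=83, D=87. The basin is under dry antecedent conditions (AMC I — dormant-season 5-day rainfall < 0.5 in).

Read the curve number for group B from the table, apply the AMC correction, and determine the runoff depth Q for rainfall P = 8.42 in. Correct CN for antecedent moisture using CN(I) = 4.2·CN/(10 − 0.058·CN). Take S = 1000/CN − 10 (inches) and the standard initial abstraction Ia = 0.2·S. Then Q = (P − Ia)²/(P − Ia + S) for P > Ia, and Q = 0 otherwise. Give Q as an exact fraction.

Q = 463239529/146547450 in ≈ 3.161 in

NRCS table: residential, 1/4-acre lots, soil group B → CN(II) = 75
Dry (AMC I): CN(I) = 4.2·75/(10 − 0.058·75) = 315/(113/20) = 6300/113 ≈ 55.752
S = 1000/(6300/113) − 10 = 500/63 in ≈ 7.937 in
Ia = 0.2S: 0.2·7.937 = 1.587 in (exactly 100/63)
Excess rainfall: 8.420 − 1.587 = 6.833 in; P > Ia so Q > 0
Runoff Q = (P−Ia)²/(P−Ia+S) = (6.833)²/(6.833+7.937) = 463239529/146547450 ≈ 3.161 in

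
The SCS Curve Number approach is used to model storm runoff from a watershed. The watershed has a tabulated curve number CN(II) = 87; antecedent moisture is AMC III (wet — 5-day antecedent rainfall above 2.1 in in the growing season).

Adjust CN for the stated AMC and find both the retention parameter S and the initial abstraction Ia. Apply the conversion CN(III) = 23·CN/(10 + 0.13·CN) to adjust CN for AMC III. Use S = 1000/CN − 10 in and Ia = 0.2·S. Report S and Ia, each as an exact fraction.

S = 1300/2001 in ≈ 0.650 in; Ia = 260/2001 in ≈ 0.130 in

Adjust CN=87 to AMC III: 23·87/(10 + 0.13·87) → 2001 ÷ (2131/100) = 200100/2131 ≈ 93.900
Max retention: S = 1000/(200100/2131) − 10 = 1300/2001 in (≈ 0.650 in)
Ia = 0.2·(1300/2001) = 260/2001 in ≈ 0.130 in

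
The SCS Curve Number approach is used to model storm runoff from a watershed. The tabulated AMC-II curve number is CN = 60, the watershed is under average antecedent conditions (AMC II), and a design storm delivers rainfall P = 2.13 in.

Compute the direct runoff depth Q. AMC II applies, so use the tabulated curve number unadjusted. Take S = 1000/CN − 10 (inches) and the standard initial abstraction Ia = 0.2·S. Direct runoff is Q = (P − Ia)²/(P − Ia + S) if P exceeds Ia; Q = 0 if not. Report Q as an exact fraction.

CN(II) = 60; AMC II needs no correction.
Max retention: S = 1000/60 − 10 = 20/3 in (≈ 6.667 in)
Initial abstraction Ia = S/5 = (20/3)/5 = 4/3 ≈ 1.333 in
P − Ia = 2.130 − 1.333 = 239/300 ≈ 0.797 in (> 0, runoff occurs)
Q = (239/300)²/((239/300) + 20/3) = (57121/90000)/(2239/300) = 57121/671700 in ≈ 0.085 in

Q = 57121/671700 in ≈ 0.085 in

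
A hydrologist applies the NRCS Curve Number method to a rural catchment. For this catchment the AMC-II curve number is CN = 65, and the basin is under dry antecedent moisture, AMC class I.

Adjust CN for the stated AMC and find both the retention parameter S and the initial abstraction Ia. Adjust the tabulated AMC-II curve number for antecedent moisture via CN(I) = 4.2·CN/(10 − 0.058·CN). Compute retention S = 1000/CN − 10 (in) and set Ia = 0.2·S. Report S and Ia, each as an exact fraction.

Adjust CN=65 to AMC I: 4.2·65/(10 − 0.058·65) → 273 ÷ (623/100) = 3900/89 ≈ 43.820
Retention S: 1000/CN − 10 with CN=43.820 → S = 500/39 ≈ 12.821 in
Initial abstraction Ia = S/5 = (500/39)/5 = 100/39 ≈ 2.564 in

S = 500/39 in ≈ 12.821 in; Ia = 100/39 in ≈ 2.564 in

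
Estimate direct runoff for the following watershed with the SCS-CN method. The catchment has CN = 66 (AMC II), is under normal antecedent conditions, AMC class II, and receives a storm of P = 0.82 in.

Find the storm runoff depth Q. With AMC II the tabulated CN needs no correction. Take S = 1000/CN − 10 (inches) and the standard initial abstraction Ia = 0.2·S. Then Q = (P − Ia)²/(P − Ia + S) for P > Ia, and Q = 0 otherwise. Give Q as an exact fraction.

Q = 0 in ≈ 0.000 in

CN(II) = 66; AMC II needs no correction.
Retention S: 1000/CN − 10 with CN=66.000 → S = 170/33 ≈ 5.152 in
Ia = 0.2·(170/33) = 34/33 in ≈ 1.030 in
P = 0.820 ≤ Ia = 1.030 in: entire storm abstracted, Q = 0.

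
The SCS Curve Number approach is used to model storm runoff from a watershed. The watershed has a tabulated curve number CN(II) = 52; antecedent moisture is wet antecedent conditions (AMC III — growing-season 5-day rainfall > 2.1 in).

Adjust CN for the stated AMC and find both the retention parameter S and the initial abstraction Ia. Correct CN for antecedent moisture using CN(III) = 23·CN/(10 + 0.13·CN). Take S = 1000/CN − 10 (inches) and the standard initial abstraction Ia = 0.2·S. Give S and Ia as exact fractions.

CN(III) from CN(II)=52: (23·52)/(10 + 0.13·52) = 29900/419 ≈ 71.360
Max retention: S = 1000/(29900/419) − 10 = 1200/299 in (≈ 4.013 in)
Initial abstraction Ia = S/5 = (1200/299)/5 = 240/299 ≈ 0.803 in

S = 1200/299 in ≈ 4.013 in; Ia = 240/299 in ≈ 0.803 in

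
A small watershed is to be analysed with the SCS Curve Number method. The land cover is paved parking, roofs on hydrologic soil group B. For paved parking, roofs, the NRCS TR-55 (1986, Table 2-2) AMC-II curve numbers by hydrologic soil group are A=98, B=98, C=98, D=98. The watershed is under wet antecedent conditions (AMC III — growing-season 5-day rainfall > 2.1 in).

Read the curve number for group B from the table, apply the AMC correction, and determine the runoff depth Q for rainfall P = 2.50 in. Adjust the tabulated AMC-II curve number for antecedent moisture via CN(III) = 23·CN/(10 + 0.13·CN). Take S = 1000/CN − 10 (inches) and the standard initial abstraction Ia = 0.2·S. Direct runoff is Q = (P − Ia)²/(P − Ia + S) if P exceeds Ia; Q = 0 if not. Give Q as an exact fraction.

NRCS table: paved parking, roofs, soil group B → CN(II) = 98
CN(III) from CN(II)=98: (23·98)/(10 + 0.13·98) = 112700/1137 ≈ 99.120
S = 1000/(112700/1137) − 10 = 100/1127 in ≈ 0.089 in
Ia = 0.2·(100/1127) = 20/1127 in ≈ 0.018 in
P − Ia = 2.500 − 0.018 = 5595/2254 ≈ 2.482 in (> 0, runoff occurs)
Runoff Q = (P−Ia)²/(P−Ia+S) = (2.482)²/(2.482+0.089) = 6260805/2612386 ≈ 2.397 in

Q = 6260805/2612386 in ≈ 2.397 in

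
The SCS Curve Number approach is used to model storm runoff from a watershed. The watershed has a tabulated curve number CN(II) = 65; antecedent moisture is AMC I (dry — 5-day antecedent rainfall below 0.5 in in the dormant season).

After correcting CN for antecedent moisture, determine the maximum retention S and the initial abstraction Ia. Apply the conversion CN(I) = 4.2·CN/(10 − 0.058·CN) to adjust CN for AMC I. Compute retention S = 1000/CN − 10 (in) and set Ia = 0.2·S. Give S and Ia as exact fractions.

CN(I) from CN(II)=65: (4.2·65)/(10 − 0.058·65) = 3900/89 ≈ 43.820
Retention S: 1000/CN − 10 with CN=43.820 → S = 500/39 ≈ 12.821 in
Initial abstraction Ia = S/5 = (500/39)/5 = 100/39 ≈ 2.564 in

S = 500/39 in ≈ 12.821 in; Ia = 100/39 in ≈ 2.564 in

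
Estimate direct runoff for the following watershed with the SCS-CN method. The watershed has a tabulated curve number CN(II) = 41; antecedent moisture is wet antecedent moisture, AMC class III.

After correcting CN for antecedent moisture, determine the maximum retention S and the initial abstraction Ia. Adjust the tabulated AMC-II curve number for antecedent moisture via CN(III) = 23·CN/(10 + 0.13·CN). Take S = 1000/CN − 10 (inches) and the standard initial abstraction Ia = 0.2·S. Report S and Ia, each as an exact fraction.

S = 5900/943 in ≈ 6.257 in; Ia = 1180/943 in ≈ 1.251 in

CN(III) from CN(II)=41: (23·41)/(10 + 0.13·41) = 94300/1533 ≈ 61.513
S = 1000/(94300/1533) − 10 = 5900/943 in ≈ 6.257 in
Ia = 0.2S: 0.2·6.257 = 1.251 in (exactly 1180/943)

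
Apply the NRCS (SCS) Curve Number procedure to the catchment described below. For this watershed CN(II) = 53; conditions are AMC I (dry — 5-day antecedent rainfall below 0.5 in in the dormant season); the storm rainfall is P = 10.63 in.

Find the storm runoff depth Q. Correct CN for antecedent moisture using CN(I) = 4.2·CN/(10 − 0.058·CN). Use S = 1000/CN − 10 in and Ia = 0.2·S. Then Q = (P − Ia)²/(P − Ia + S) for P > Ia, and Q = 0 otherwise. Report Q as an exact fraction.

Q = 508538708161/340925144700 in ≈ 1.492 in

Dry (AMC I): CN(I) = 4.2·53/(10 − 0.058·53) = (1113/5)/(3463/500) = 111300/3463 ≈ 32.140
Retention S: 1000/CN − 10 with CN=32.140 → S = 23500/1113 ≈ 21.114 in
Ia = 0.2·(23500/1113) = 4700/1113 in ≈ 4.223 in
Excess rainfall: 10.630 − 4.223 = 6.407 in; P > Ia so Q > 0
Q: (713119/111300)² ÷ (3063119/111300) = 508538708161/340925144700 in (≈ 1.492 in)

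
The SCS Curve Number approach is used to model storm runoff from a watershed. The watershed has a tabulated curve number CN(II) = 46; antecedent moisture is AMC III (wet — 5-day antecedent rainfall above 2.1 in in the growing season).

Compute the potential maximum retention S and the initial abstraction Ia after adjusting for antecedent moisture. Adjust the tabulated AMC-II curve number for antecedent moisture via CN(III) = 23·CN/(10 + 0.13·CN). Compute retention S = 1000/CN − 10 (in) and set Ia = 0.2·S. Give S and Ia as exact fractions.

Adjust CN=46 to AMC III: 23·46/(10 + 0.13·46) → 1058 ÷ (799/50) = 52900/799 ≈ 66.208
Retention S: 1000/CN − 10 with CN=66.208 → S = 2700/529 ≈ 5.104 in
Initial abstraction Ia = S/5 = (2700/529)/5 = 540/529 ≈ 1.021 in

S = 2700/529 in ≈ 5.104 in; Ia = 540/529 in ≈ 1.021 in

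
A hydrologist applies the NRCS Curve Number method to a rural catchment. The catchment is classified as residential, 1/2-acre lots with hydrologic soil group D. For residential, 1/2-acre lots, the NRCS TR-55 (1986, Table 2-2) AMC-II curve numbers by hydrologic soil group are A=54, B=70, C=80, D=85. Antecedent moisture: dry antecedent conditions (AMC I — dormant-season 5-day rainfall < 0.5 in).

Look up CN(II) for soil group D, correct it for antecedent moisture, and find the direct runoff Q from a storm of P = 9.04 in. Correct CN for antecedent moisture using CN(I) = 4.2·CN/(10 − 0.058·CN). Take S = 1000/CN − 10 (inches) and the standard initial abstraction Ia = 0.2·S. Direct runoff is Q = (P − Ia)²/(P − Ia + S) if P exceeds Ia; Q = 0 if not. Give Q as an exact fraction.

NRCS table: residential, 1/2-acre lots, soil group D → CN(II) = 85
CN(I) from CN(II)=85: (4.2·85)/(10 − 0.058·85) = 11900/169 ≈ 70.414
Max retention: S = 1000/(11900/169) − 10 = 500/119 in (≈ 4.202 in)
Ia = 0.2S: 0.2·4.202 = 0.840 in (exactly 100/119)
Since P=9.040 > Ia=0.840: effective rainfall P−Ia = 24394/2975 in
Q = (24394/2975)²/((24394/2975) + 500/119) = (595067236/8850625)/(36894/2975) = 297533618/54879825 in ≈ 5.422 in

Q = 297533618/54879825 in ≈ 5.422 in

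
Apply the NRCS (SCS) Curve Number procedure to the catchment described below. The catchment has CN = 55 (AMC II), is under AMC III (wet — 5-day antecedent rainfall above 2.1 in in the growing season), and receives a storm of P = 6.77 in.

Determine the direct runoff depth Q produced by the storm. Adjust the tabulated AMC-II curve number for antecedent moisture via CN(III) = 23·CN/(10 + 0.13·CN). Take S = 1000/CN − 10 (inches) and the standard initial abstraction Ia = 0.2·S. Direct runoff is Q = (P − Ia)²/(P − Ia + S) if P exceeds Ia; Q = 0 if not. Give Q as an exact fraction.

Wet (AMC III): CN(III) = 23·55/(10 + 0.13·55) = 1265/(343/20) = 25300/343 ≈ 73.761
Max retention: S = 1000/(25300/343) − 10 = 900/253 in (≈ 3.557 in)
Initial abstraction Ia = S/5 = (900/253)/5 = 180/253 ≈ 0.711 in
Excess rainfall: 6.770 − 0.711 = 6.059 in; P > Ia so Q > 0
Runoff Q = (P−Ia)²/(P−Ia+S) = (6.059)²/(6.059+3.557) = 23495064961/6155009300 ≈ 3.817 in

Q = 23495064961/6155009300 in ≈ 3.817 in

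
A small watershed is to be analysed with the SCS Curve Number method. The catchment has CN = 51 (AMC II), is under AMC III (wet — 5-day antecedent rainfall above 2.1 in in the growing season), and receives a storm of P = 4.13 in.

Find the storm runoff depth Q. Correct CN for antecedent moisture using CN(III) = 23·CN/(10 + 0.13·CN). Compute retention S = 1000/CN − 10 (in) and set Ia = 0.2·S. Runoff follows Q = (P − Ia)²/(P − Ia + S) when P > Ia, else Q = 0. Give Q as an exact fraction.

Q = 21334689943/14686781100 in ≈ 1.453 in

Adjust CN=51 to AMC III: 23·51/(10 + 0.13·51) → 1173 ÷ (1663/100) = 117300/1663 ≈ 70.535
S = 1000/(117300/1663) − 10 = 4900/1173 in ≈ 4.177 in
Ia = 0.2S: 0.2·4.177 = 0.835 in (exactly 980/1173)
P − Ia = 4.130 − 0.835 = 386449/117300 ≈ 3.295 in (> 0, runoff occurs)
Q: (386449/117300)² ÷ (876449/117300) = 21334689943/14686781100 in (≈ 1.453 in)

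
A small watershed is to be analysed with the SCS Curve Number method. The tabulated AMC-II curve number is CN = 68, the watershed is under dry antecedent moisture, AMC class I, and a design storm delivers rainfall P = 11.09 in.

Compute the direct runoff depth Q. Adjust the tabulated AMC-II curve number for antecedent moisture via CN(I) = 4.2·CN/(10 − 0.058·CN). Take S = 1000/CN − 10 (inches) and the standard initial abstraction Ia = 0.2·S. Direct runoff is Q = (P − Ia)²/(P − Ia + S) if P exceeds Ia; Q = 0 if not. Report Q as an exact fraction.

Dry (AMC I): CN(I) = 4.2·68/(10 − 0.058·68) = (1428/5)/(757/125) = 35700/757 ≈ 47.160
S = 1000/(35700/757) − 10 = 4000/357 in ≈ 11.204 in
Initial abstraction Ia = S/5 = (4000/357)/5 = 800/357 ≈ 2.241 in
P − Ia = 11.090 − 2.241 = 315913/35700 ≈ 8.849 in (> 0, runoff occurs)
Q = (315913/35700)²/((315913/35700) + 4000/357) = (99801023569/1274490000)/(715913/35700) = 99801023569/25558094100 in ≈ 3.905 in

Q = 99801023569/25558094100 in ≈ 3.905 in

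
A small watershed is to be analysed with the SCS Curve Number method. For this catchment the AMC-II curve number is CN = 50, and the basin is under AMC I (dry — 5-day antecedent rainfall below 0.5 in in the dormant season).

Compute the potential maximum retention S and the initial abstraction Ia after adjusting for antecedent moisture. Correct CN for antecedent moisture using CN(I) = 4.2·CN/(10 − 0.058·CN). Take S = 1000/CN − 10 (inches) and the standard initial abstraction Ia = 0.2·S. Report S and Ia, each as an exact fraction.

Dry (AMC I): CN(I) = 4.2·50/(10 − 0.058·50) = 210/(71/10) = 2100/71 ≈ 29.577
S = 1000/(2100/71) − 10 = 500/21 in ≈ 23.810 in
Ia = 0.2·(500/21) = 100/21 in ≈ 4.762 in

S = 500/21 in ≈ 23.810 in; Ia = 100/21 in ≈ 4.762 in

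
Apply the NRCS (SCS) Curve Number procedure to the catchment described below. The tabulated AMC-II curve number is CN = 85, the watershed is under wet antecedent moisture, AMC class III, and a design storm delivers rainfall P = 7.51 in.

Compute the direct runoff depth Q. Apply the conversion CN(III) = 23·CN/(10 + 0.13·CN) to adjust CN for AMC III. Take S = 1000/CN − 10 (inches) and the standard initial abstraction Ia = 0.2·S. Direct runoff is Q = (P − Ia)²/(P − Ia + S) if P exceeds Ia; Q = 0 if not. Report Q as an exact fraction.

Q = 82737344881/12419763100 in ≈ 6.662 in

CN(III) from CN(II)=85: (23·85)/(10 + 0.13·85) = 39100/421 ≈ 92.874
S = 1000/(39100/421) − 10 = 300/391 in ≈ 0.767 in
Ia = 0.2S: 0.2·0.767 = 0.153 in (exactly 60/391)
Since P=7.510 > Ia=0.153: effective rainfall P−Ia = 287641/39100 in
Q = (287641/39100)²/((287641/39100) + 300/391) = (82737344881/1528810000)/(317641/39100) = 82737344881/12419763100 in ≈ 6.662 in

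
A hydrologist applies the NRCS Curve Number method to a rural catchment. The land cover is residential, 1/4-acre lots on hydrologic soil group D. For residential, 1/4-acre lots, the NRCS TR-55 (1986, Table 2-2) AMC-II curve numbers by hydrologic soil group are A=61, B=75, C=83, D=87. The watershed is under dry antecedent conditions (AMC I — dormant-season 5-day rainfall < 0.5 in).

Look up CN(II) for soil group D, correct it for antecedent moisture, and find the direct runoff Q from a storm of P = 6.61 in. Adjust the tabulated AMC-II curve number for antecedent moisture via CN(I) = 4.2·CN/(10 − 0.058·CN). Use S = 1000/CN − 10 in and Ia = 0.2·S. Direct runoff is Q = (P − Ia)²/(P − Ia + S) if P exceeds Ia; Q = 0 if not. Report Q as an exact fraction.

NRCS table: residential, 1/4-acre lots, soil group D → CN(II) = 87
CN(I) from CN(II)=87: (4.2·87)/(10 − 0.058·87) = 182700/2477 ≈ 73.759
Retention S: 1000/CN − 10 with CN=73.759 → S = 6500/1827 ≈ 3.558 in
Ia = 0.2·(6500/1827) = 1300/1827 in ≈ 0.712 in
P − Ia = 6.610 − 0.712 = 1077647/182700 ≈ 5.898 in (> 0, runoff occurs)
Runoff Q = (P−Ia)²/(P−Ia+S) = (5.898)²/(5.898+3.558) = 1161323056609/315641106900 ≈ 3.679 in

Q = 1161323056609/315641106900 in ≈ 3.679 in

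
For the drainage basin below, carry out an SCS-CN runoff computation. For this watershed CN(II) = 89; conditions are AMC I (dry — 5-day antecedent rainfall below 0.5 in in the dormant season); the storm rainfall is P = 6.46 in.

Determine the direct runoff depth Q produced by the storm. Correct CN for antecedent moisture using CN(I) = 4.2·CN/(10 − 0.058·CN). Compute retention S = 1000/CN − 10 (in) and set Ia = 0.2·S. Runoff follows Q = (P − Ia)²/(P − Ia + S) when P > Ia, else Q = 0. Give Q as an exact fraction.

Q = 301057423969/76973550150 in ≈ 3.911 in

CN(I) from CN(II)=89: (4.2·89)/(10 − 0.058·89) = 186900/2419 ≈ 77.263
Max retention: S = 1000/(186900/2419) − 10 = 5500/1869 in (≈ 2.943 in)
Ia = 0.2·(5500/1869) = 1100/1869 in ≈ 0.589 in
Excess rainfall: 6.460 − 0.589 = 5.871 in; P > Ia so Q > 0
Runoff Q = (P−Ia)²/(P−Ia+S) = (5.871)²/(5.871+2.943) = 301057423969/76973550150 ≈ 3.911 in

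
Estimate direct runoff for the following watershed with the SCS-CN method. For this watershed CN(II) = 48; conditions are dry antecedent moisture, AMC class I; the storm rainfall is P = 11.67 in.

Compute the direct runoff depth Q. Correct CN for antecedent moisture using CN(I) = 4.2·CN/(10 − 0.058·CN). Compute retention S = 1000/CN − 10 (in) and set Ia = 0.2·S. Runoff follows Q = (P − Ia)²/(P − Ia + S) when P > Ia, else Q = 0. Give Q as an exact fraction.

Dry (AMC I): CN(I) = 4.2·48/(10 − 0.058·48) = (1008/5)/(902/125) = 12600/451 ≈ 27.938
Max retention: S = 1000/(12600/451) − 10 = 1625/63 in (≈ 25.794 in)
Ia = 0.2·(1625/63) = 325/63 in ≈ 5.159 in
Excess rainfall: 11.670 − 5.159 = 6.511 in; P > Ia so Q > 0
Q: (41021/6300)² ÷ (203521/6300) = 1682722441/1282182300 in (≈ 1.312 in)

Q = 1682722441/1282182300 in ≈ 1.312 in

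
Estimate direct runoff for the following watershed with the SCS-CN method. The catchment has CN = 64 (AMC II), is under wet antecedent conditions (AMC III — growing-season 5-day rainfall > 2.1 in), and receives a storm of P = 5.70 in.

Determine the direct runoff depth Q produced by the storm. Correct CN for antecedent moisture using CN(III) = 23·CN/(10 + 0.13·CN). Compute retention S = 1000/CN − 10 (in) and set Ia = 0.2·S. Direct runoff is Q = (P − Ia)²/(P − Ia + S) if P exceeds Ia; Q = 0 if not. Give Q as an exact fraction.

Adjust CN=64 to AMC III: 23·64/(10 + 0.13·64) → 1472 ÷ (458/25) = 18400/229 ≈ 80.349
S = 1000/(18400/229) − 10 = 225/92 in ≈ 2.446 in
Ia = 0.2·(225/92) = 45/92 in ≈ 0.489 in
P − Ia = 5.700 − 0.489 = 2397/460 ≈ 5.211 in (> 0, runoff occurs)
Q: (2397/460)² ÷ (1761/230) = 1915203/540040 in (≈ 3.546 in)

Q = 1915203/540040 in ≈ 3.546 in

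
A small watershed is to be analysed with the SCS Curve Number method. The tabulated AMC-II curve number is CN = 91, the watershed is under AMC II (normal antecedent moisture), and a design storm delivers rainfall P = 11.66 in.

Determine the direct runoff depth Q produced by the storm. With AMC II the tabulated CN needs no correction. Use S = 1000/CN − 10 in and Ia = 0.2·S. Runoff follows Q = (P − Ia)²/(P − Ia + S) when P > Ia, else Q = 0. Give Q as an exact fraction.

Average conditions: CN = 91 (no AMC adjustment).
Retention S: 1000/CN − 10 with CN=91.000 → S = 90/91 ≈ 0.989 in
Initial abstraction Ia = S/5 = (90/91)/5 = 18/91 ≈ 0.198 in
Excess rainfall: 11.660 − 0.198 = 11.462 in; P > Ia so Q > 0
Q: (52153/4550)² ÷ (56653/4550) = 2719935409/257771150 in (≈ 10.552 in)

Q = 2719935409/257771150 in ≈ 10.552 in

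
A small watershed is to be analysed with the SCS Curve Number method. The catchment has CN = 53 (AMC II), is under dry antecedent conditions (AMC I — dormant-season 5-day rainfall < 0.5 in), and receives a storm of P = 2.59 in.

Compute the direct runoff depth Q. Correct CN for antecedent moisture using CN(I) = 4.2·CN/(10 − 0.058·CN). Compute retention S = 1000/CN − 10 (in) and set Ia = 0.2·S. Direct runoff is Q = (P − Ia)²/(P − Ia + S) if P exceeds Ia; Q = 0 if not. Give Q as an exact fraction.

CN(I) from CN(II)=53: (4.2·53)/(10 − 0.058·53) = 111300/3463 ≈ 32.140
S = 1000/(111300/3463) − 10 = 23500/1113 in ≈ 21.114 in
Initial abstraction Ia = S/5 = (23500/1113)/5 = 4700/1113 ≈ 4.223 in
P = 2.590 ≤ Ia = 4.223 in: entire storm abstracted, Q = 0.

Q = 0 in ≈ 0.000 in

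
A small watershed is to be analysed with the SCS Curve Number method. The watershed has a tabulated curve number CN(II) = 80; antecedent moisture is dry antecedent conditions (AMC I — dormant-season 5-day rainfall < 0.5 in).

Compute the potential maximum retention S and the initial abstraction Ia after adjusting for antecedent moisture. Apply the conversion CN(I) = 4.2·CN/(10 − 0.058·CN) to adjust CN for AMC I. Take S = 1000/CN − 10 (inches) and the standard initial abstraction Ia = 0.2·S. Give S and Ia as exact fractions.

S = 125/21 in ≈ 5.952 in; Ia = 25/21 in ≈ 1.190 in

Adjust CN=80 to AMC I: 4.2·80/(10 − 0.058·80) → 336 ÷ (134/25) = 4200/67 ≈ 62.687
Max retention: S = 1000/(4200/67) − 10 = 125/21 in (≈ 5.952 in)
Ia = 0.2S: 0.2·5.952 = 1.190 in (exactly 25/21)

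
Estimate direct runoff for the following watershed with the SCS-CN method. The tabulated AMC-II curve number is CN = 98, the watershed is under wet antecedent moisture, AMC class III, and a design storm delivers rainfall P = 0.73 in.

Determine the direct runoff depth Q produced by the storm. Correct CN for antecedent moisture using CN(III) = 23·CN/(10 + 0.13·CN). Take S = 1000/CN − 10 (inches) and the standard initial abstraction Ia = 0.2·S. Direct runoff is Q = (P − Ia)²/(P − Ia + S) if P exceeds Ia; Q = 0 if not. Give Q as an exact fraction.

CN(III) from CN(II)=98: (23·98)/(10 + 0.13·98) = 112700/1137 ≈ 99.120
Retention S: 1000/CN − 10 with CN=99.120 → S = 100/1127 ≈ 0.089 in
Ia = 0.2S: 0.2·0.089 = 0.018 in (exactly 20/1127)
P − Ia = 0.730 − 0.018 = 80271/112700 ≈ 0.712 in (> 0, runoff occurs)
Q: (80271/112700)² ÷ (90271/112700) = 6443433441/10173541700 in (≈ 0.633 in)

Q = 6443433441/10173541700 in ≈ 0.633 in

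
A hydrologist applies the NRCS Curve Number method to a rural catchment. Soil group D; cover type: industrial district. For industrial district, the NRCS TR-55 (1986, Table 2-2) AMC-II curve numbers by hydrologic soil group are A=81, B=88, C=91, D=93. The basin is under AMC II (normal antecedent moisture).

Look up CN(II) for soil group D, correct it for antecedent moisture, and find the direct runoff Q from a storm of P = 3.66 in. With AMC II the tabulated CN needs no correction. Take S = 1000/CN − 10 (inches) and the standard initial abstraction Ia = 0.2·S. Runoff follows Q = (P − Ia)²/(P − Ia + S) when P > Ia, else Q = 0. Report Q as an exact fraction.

Q = 266309761/92158350 in ≈ 2.890 in

NRCS table: industrial district, soil group D → CN(II) = 93
CN(II) = 93; AMC II needs no correction.
Max retention: S = 1000/93 − 10 = 70/93 in (≈ 0.753 in)
Ia = 0.2S: 0.2·0.753 = 0.151 in (exactly 14/93)
Since P=3.660 > Ia=0.151: effective rainfall P−Ia = 16319/4650 in
Runoff Q = (P−Ia)²/(P−Ia+S) = (3.509)²/(3.509+0.753) = 266309761/92158350 ≈ 2.890 in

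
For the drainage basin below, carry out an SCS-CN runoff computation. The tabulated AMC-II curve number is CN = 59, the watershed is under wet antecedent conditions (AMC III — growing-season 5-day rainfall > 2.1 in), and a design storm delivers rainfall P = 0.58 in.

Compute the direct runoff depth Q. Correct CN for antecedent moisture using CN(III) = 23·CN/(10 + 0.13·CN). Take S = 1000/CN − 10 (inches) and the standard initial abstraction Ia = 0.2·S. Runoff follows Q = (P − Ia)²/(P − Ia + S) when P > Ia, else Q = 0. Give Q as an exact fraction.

Adjust CN=59 to AMC III: 23·59/(10 + 0.13·59) → 1357 ÷ (1767/100) = 135700/1767 ≈ 76.797
S = 1000/(135700/1767) − 10 = 4100/1357 in ≈ 3.021 in
Initial abstraction Ia = S/5 = (4100/1357)/5 = 820/1357 ≈ 0.604 in
P = 0.580 ≤ Ia = 0.604 in: entire storm abstracted, Q = 0.

Q = 0 in ≈ 0.000 in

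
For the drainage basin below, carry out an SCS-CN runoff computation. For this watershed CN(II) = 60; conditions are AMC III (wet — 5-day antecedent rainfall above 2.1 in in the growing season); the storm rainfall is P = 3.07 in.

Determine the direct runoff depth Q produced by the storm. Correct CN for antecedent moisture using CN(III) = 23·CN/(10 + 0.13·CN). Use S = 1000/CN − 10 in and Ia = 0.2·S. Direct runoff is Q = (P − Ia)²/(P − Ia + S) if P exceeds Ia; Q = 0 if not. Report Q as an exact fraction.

Wet (AMC III): CN(III) = 23·60/(10 + 0.13·60) = 1380/(89/5) = 6900/89 ≈ 77.528
S = 1000/(6900/89) − 10 = 200/69 in ≈ 2.899 in
Ia = 0.2S: 0.2·2.899 = 0.580 in (exactly 40/69)
Since P=3.070 > Ia=0.580: effective rainfall P−Ia = 17183/6900 in
Q = (17183/6900)²/((17183/6900) + 200/69) = (295255489/47610000)/(37183/6900) = 295255489/256562700 in ≈ 1.151 in

Q = 295255489/256562700 in ≈ 1.151 in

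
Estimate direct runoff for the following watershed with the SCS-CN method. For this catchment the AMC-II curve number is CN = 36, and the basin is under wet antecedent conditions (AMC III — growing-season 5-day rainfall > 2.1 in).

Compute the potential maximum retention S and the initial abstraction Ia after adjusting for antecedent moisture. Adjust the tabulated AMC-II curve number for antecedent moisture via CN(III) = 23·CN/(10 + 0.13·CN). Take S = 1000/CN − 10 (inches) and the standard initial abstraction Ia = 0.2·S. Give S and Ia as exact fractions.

Adjust CN=36 to AMC III: 23·36/(10 + 0.13·36) → 828 ÷ (367/25) = 20700/367 ≈ 56.403
Retention S: 1000/CN − 10 with CN=56.403 → S = 1600/207 ≈ 7.729 in
Ia = 0.2·(1600/207) = 320/207 in ≈ 1.546 in

S = 1600/207 in ≈ 7.729 in; Ia = 320/207 in ≈ 1.546 in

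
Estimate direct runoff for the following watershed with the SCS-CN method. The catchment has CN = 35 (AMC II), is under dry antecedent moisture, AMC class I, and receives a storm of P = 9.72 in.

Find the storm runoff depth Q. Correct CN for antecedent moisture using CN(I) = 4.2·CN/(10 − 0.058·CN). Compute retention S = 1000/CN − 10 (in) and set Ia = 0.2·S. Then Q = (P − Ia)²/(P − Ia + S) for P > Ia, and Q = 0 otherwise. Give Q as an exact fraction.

CN(I) from CN(II)=35: (4.2·35)/(10 − 0.058·35) = 14700/797 ≈ 18.444
Retention S: 1000/CN − 10 with CN=18.444 → S = 6500/147 ≈ 44.218 in
Ia = 0.2S: 0.2·44.218 = 8.844 in (exactly 1300/147)
Excess rainfall: 9.720 − 8.844 = 0.876 in; P > Ia so Q > 0
Q: (3221/3675)² ÷ (165721/3675) = 10374841/609024675 in (≈ 0.017 in)

Q = 10374841/609024675 in ≈ 0.017 in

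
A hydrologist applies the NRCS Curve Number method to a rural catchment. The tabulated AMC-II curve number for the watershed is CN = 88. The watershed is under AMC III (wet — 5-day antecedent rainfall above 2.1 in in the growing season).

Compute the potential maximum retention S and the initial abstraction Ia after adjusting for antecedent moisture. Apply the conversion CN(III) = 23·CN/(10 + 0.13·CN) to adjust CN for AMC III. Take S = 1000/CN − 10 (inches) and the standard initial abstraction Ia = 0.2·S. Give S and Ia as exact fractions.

S = 150/253 in ≈ 0.593 in; Ia = 30/253 in ≈ 0.119 in

Adjust CN=88 to AMC III: 23·88/(10 + 0.13·88) → 2024 ÷ (536/25) = 6325/67 ≈ 94.403
S = 1000/(6325/67) − 10 = 150/253 in ≈ 0.593 in
Ia = 0.2S: 0.2·0.593 = 0.119 in (exactly 30/253)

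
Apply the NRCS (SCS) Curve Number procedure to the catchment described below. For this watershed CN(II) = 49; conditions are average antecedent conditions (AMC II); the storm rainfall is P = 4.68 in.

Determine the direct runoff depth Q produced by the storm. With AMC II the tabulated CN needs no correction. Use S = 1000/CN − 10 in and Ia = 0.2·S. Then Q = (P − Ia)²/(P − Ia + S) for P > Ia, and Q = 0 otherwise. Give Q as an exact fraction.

Q = 3377163/6505975 in ≈ 0.519 in

Average conditions: CN = 49 (no AMC adjustment).
Max retention: S = 1000/49 − 10 = 510/49 in (≈ 10.408 in)
Initial abstraction Ia = S/5 = (510/49)/5 = 102/49 ≈ 2.082 in
Excess rainfall: 4.680 − 2.082 = 2.598 in; P > Ia so Q > 0
Q: (3183/1225)² ÷ (15933/1225) = 3377163/6505975 in (≈ 0.519 in)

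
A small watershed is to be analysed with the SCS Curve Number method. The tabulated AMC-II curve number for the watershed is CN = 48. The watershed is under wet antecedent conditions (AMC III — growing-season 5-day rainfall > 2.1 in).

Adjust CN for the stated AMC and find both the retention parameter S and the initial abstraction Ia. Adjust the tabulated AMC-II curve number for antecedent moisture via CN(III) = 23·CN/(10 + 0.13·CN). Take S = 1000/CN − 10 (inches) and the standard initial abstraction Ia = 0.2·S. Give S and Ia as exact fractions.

S = 325/69 in ≈ 4.710 in; Ia = 65/69 in ≈ 0.942 in

Adjust CN=48 to AMC III: 23·48/(10 + 0.13·48) → 1104 ÷ (406/25) = 13800/203 ≈ 67.980
Retention S: 1000/CN − 10 with CN=67.980 → S = 325/69 ≈ 4.710 in
Ia = 0.2S: 0.2·4.710 = 0.942 in (exactly 65/69)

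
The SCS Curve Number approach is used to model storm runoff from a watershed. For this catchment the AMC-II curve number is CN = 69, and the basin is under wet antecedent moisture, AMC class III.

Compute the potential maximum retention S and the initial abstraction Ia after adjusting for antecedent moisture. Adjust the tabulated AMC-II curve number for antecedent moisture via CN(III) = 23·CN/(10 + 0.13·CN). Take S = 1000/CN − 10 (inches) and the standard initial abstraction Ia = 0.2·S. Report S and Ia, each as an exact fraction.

S = 3100/1587 in ≈ 1.953 in; Ia = 620/1587 in ≈ 0.391 in

Adjust CN=69 to AMC III: 23·69/(10 + 0.13·69) → 1587 ÷ (1897/100) = 158700/1897 ≈ 83.658
Max retention: S = 1000/(158700/1897) − 10 = 3100/1587 in (≈ 1.953 in)
Ia = 0.2S: 0.2·1.953 = 0.391 in (exactly 620/1587)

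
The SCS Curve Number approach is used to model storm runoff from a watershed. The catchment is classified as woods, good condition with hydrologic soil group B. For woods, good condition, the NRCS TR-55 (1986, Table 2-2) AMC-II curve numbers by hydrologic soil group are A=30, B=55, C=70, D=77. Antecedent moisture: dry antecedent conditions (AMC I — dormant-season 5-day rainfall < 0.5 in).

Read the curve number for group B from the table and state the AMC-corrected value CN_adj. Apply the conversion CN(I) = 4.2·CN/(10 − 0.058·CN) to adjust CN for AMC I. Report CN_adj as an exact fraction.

NRCS table: woods, good condition, soil group B → CN(II) = 55
Dry (AMC I): CN(I) = 4.2·55/(10 − 0.058·55) = 231/(681/100) = 7700/227 ≈ 33.921

CN_adj = 7700/227 ≈ 33.921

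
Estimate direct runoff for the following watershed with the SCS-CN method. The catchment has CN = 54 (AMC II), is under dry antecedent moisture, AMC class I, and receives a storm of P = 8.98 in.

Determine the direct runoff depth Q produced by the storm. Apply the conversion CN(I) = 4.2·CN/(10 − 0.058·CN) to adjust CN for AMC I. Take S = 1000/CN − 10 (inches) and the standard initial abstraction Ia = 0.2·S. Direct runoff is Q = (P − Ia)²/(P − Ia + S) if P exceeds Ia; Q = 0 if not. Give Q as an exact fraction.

Dry (AMC I): CN(I) = 4.2·54/(10 − 0.058·54) = (1134/5)/(1717/250) = 56700/1717 ≈ 33.023
Retention S: 1000/CN − 10 with CN=33.023 → S = 11500/567 ≈ 20.282 in
Ia = 0.2·(11500/567) = 2300/567 in ≈ 4.056 in
Excess rainfall: 8.980 − 4.056 = 4.924 in; P > Ia so Q > 0
Q = (139583/28350)²/((139583/28350) + 11500/567) = (19483413889/803722500)/(714583/28350) = 19483413889/20258428050 in ≈ 0.962 in

Q = 19483413889/20258428050 in ≈ 0.962 in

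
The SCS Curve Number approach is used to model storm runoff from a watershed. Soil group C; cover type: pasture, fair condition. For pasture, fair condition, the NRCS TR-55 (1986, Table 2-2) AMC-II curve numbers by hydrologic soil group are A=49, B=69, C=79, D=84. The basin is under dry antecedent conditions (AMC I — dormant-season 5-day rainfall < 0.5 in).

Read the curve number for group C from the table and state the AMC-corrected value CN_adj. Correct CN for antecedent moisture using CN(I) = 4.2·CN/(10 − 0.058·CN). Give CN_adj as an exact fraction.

CN_adj = 7900/129 ≈ 61.240

NRCS table: pasture, fair condition, soil group C → CN(II) = 79
CN(I) from CN(II)=79: (4.2·79)/(10 − 0.058·79) = 7900/129 ≈ 61.240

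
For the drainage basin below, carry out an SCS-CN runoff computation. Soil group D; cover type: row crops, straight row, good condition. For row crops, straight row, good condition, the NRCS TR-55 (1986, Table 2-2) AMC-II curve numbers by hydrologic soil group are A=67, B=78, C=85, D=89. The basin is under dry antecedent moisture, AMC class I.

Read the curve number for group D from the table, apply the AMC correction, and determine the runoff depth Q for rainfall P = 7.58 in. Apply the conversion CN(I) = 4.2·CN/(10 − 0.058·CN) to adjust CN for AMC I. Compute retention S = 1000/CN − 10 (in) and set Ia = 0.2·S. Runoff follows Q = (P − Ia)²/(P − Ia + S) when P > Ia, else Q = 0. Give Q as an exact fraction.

NRCS table: row crops, straight row, good condition, soil group D → CN(II) = 89
CN(I) from CN(II)=89: (4.2·89)/(10 − 0.058·89) = 186900/2419 ≈ 77.263
Retention S: 1000/CN − 10 with CN=77.263 → S = 5500/1869 ≈ 2.943 in
Ia = 0.2S: 0.2·2.943 = 0.589 in (exactly 1100/1869)
Excess rainfall: 7.580 − 0.589 = 6.991 in; P > Ia so Q > 0
Q = (653351/93450)²/((653351/93450) + 5500/1869) = (426867529201/8732902500)/(928351/93450) = 426867529201/86754400950 in ≈ 4.920 in

Q = 426867529201/86754400950 in ≈ 4.920 in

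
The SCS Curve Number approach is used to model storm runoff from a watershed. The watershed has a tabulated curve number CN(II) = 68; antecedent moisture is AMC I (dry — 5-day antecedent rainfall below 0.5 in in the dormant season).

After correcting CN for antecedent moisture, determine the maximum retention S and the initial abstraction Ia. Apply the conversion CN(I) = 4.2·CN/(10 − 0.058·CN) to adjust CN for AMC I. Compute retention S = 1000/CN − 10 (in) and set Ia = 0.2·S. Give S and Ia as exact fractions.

S = 4000/357 in ≈ 11.204 in; Ia = 800/357 in ≈ 2.241 in

Adjust CN=68 to AMC I: 4.2·68/(10 − 0.058·68) → (1428/5) ÷ (757/125) = 35700/757 ≈ 47.160
Retention S: 1000/CN − 10 with CN=47.160 → S = 4000/357 ≈ 11.204 in
Ia = 0.2S: 0.2·11.204 = 2.241 in (exactly 800/357)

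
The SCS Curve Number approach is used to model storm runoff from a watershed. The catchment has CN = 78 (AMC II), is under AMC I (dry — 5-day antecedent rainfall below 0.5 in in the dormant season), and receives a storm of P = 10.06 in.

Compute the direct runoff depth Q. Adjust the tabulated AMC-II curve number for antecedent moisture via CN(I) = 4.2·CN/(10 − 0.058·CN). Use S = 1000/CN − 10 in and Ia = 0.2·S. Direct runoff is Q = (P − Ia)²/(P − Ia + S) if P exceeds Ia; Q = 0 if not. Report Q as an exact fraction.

Q = 127418299849/25878639150 in ≈ 4.924 in

Dry (AMC I): CN(I) = 4.2·78/(10 − 0.058·78) = (1638/5)/(1369/250) = 81900/1369 ≈ 59.825
Retention S: 1000/CN − 10 with CN=59.825 → S = 5500/819 ≈ 6.716 in
Initial abstraction Ia = S/5 = (5500/819)/5 = 1100/819 ≈ 1.343 in
P − Ia = 10.060 − 1.343 = 356957/40950 ≈ 8.717 in (> 0, runoff occurs)
Runoff Q = (P−Ia)²/(P−Ia+S) = (8.717)²/(8.717+6.716) = 127418299849/25878639150 ≈ 4.924 in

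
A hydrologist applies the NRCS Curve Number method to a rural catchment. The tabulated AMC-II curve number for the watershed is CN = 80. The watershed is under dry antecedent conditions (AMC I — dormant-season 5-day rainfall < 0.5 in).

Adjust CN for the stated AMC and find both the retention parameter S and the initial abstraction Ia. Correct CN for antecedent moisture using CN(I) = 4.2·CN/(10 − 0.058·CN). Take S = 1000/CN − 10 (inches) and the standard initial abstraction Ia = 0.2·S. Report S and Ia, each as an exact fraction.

S = 125/21 in ≈ 5.952 in; Ia = 25/21 in ≈ 1.190 in

Adjust CN=80 to AMC I: 4.2·80/(10 − 0.058·80) → 336 ÷ (134/25) = 4200/67 ≈ 62.687
Retention S: 1000/CN − 10 with CN=62.687 → S = 125/21 ≈ 5.952 in
Initial abstraction Ia = S/5 = (125/21)/5 = 25/21 ≈ 1.190 in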